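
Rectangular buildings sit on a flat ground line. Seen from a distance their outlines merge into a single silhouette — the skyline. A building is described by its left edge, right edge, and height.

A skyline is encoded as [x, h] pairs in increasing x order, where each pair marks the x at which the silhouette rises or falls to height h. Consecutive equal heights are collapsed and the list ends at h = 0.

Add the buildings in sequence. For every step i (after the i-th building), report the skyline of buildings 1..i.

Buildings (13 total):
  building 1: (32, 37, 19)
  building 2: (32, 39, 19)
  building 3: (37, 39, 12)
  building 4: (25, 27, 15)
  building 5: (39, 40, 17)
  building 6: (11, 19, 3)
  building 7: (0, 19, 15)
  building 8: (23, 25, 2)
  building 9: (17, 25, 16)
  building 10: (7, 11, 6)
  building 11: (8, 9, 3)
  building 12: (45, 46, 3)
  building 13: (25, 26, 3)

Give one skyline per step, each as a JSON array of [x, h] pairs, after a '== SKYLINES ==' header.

== SKYLINES ==
[[32,19],[37,0]]
[[32,19],[39,0]]
[[32,19],[39,0]]
[[25,15],[27,0],[32,19],[39,0]]
[[25,15],[27,0],[32,19],[39,17],[40,0]]
[[11,3],[19,0],[25,15],[27,0],[32,19],[39,17],[40,0]]
[[0,15],[19,0],[25,15],[27,0],[32,19],[39,17],[40,0]]
[[0,15],[19,0],[23,2],[25,15],[27,0],[32,19],[39,17],[40,0]]
[[0,15],[17,16],[25,15],[27,0],[32,19],[39,17],[40,0]]
[[0,15],[17,16],[25,15],[27,0],[32,19],[39,17],[40,0]]
[[0,15],[17,16],[25,15],[27,0],[32,19],[39,17],[40,0]]
[[0,15],[17,16],[25,15],[27,0],[32,19],[39,17],[40,0],[45,3],[46,0]]
[[0,15],[17,16],[25,15],[27,0],[32,19],[39,17],[40,0],[45,3],[46,0]]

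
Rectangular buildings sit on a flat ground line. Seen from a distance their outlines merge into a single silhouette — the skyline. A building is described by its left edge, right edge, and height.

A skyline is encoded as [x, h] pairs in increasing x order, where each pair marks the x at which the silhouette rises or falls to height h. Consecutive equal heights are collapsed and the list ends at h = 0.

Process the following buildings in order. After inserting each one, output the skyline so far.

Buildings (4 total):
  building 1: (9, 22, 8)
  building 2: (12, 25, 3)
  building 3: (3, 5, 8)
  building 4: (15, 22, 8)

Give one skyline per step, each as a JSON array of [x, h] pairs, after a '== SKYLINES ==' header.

== SKYLINES ==
[[9,8],[22,0]]
[[9,8],[22,3],[25,0]]
[[3,8],[5,0],[9,8],[22,3],[25,0]]
[[3,8],[5,0],[9,8],[22,3],[25,0]]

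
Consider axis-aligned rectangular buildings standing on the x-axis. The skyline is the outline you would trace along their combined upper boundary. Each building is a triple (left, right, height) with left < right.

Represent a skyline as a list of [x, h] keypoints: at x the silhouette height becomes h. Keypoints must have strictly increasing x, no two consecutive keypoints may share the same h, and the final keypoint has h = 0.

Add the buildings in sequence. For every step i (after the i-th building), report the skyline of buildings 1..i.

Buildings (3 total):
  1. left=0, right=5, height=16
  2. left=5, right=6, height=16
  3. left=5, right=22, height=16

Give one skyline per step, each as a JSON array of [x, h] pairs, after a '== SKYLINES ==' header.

== SKYLINES ==
[[0,16],[5,0]]
[[0,16],[6,0]]
[[0,16],[22,0]]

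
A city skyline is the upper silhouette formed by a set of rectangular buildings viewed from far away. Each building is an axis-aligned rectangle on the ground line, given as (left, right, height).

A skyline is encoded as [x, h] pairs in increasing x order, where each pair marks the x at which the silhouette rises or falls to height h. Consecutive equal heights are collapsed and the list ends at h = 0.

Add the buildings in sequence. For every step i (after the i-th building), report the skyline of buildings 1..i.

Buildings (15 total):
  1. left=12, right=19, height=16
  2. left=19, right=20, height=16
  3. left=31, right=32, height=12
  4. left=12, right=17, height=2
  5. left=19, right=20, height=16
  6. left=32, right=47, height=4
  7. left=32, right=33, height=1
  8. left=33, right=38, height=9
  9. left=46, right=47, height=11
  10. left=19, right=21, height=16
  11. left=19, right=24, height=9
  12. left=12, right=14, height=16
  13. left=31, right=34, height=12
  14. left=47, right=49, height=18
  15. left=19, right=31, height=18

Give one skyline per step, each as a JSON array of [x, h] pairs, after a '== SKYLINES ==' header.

== SKYLINES ==
[[12,16],[19,0]]
[[12,16],[20,0]]
[[12,16],[20,0],[31,12],[32,0]]
[[12,16],[20,0],[31,12],[32,0]]
[[12,16],[20,0],[31,12],[32,0]]
[[12,16],[20,0],[31,12],[32,4],[47,0]]
[[12,16],[20,0],[31,12],[32,4],[47,0]]
[[12,16],[20,0],[31,12],[32,4],[33,9],[38,4],[47,0]]
[[12,16],[20,0],[31,12],[32,4],[33,9],[38,4],[46,11],[47,0]]
[[12,16],[21,0],[31,12],[32,4],[33,9],[38,4],[46,11],[47,0]]
[[12,16],[21,9],[24,0],[31,12],[32,4],[33,9],[38,4],[46,11],[47,0]]
[[12,16],[21,9],[24,0],[31,12],[32,4],[33,9],[38,4],[46,11],[47,0]]
[[12,16],[21,9],[24,0],[31,12],[34,9],[38,4],[46,11],[47,0]]
[[12,16],[21,9],[24,0],[31,12],[34,9],[38,4],[46,11],[47,18],[49,0]]
[[12,16],[19,18],[31,12],[34,9],[38,4],[46,11],[47,18],[49,0]]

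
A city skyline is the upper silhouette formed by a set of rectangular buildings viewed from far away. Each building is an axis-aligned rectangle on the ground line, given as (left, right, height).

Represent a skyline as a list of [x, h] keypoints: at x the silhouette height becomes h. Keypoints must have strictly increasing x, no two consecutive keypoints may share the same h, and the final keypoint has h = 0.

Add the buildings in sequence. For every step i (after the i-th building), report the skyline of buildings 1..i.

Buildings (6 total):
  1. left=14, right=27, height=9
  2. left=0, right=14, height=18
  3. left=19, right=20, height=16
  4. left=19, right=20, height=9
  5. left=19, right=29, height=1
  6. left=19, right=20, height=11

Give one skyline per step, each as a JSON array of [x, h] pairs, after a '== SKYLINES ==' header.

== SKYLINES ==
[[14,9],[27,0]]
[[0,18],[14,9],[27,0]]
[[0,18],[14,9],[19,16],[20,9],[27,0]]
[[0,18],[14,9],[19,16],[20,9],[27,0]]
[[0,18],[14,9],[19,16],[20,9],[27,1],[29,0]]
[[0,18],[14,9],[19,16],[20,9],[27,1],[29,0]]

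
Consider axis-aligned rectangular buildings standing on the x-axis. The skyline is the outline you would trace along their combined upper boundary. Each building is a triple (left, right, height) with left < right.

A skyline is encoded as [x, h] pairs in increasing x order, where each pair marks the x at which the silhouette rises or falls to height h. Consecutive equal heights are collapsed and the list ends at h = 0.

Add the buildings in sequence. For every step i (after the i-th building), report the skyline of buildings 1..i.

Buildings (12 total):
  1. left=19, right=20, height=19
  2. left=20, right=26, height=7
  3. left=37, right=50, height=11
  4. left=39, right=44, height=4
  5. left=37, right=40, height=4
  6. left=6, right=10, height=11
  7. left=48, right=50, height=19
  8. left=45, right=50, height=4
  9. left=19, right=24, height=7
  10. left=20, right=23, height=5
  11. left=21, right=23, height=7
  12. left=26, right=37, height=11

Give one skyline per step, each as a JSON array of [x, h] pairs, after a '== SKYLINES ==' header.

== SKYLINES ==
[[19,19],[20,0]]
[[19,19],[20,7],[26,0]]
[[19,19],[20,7],[26,0],[37,11],[50,0]]
[[19,19],[20,7],[26,0],[37,11],[50,0]]
[[19,19],[20,7],[26,0],[37,11],[50,0]]
[[6,11],[10,0],[19,19],[20,7],[26,0],[37,11],[50,0]]
[[6,11],[10,0],[19,19],[20,7],[26,0],[37,11],[48,19],[50,0]]
[[6,11],[10,0],[19,19],[20,7],[26,0],[37,11],[48,19],[50,0]]
[[6,11],[10,0],[19,19],[20,7],[26,0],[37,11],[48,19],[50,0]]
[[6,11],[10,0],[19,19],[20,7],[26,0],[37,11],[48,19],[50,0]]
[[6,11],[10,0],[19,19],[20,7],[26,0],[37,11],[48,19],[50,0]]
[[6,11],[10,0],[19,19],[20,7],[26,11],[48,19],[50,0]]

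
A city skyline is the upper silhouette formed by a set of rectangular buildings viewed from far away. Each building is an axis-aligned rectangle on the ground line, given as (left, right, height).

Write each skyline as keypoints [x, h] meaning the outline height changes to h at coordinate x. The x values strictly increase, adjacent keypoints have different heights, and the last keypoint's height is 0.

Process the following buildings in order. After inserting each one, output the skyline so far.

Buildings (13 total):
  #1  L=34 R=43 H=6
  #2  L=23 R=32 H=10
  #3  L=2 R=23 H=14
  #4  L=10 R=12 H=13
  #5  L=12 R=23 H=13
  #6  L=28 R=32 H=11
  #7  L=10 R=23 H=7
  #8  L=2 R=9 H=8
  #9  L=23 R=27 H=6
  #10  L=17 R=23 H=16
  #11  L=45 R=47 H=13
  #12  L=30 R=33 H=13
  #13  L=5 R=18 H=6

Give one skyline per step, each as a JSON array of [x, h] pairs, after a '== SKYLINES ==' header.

== SKYLINES ==
[[34,6],[43,0]]
[[23,10],[32,0],[34,6],[43,0]]
[[2,14],[23,10],[32,0],[34,6],[43,0]]
[[2,14],[23,10],[32,0],[34,6],[43,0]]
[[2,14],[23,10],[32,0],[34,6],[43,0]]
[[2,14],[23,10],[28,11],[32,0],[34,6],[43,0]]
[[2,14],[23,10],[28,11],[32,0],[34,6],[43,0]]
[[2,14],[23,10],[28,11],[32,0],[34,6],[43,0]]
[[2,14],[23,10],[28,11],[32,0],[34,6],[43,0]]
[[2,14],[17,16],[23,10],[28,11],[32,0],[34,6],[43,0]]
[[2,14],[17,16],[23,10],[28,11],[32,0],[34,6],[43,0],[45,13],[47,0]]
[[2,14],[17,16],[23,10],[28,11],[30,13],[33,0],[34,6],[43,0],[45,13],[47,0]]
[[2,14],[17,16],[23,10],[28,11],[30,13],[33,0],[34,6],[43,0],[45,13],[47,0]]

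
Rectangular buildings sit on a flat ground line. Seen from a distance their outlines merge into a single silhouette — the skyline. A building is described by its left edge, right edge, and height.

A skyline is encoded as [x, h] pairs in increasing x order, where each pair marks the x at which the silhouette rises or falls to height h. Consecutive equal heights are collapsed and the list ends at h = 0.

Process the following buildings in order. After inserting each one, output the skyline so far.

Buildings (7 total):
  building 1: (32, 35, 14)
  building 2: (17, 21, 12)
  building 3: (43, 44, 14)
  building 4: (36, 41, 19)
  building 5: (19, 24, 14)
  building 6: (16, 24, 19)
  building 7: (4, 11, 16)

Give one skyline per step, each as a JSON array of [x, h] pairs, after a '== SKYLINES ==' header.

== SKYLINES ==
[[32,14],[35,0]]
[[17,12],[21,0],[32,14],[35,0]]
[[17,12],[21,0],[32,14],[35,0],[43,14],[44,0]]
[[17,12],[21,0],[32,14],[35,0],[36,19],[41,0],[43,14],[44,0]]
[[17,12],[19,14],[24,0],[32,14],[35,0],[36,19],[41,0],[43,14],[44,0]]
[[16,19],[24,0],[32,14],[35,0],[36,19],[41,0],[43,14],[44,0]]
[[4,16],[11,0],[16,19],[24,0],[32,14],[35,0],[36,19],[41,0],[43,14],[44,0]]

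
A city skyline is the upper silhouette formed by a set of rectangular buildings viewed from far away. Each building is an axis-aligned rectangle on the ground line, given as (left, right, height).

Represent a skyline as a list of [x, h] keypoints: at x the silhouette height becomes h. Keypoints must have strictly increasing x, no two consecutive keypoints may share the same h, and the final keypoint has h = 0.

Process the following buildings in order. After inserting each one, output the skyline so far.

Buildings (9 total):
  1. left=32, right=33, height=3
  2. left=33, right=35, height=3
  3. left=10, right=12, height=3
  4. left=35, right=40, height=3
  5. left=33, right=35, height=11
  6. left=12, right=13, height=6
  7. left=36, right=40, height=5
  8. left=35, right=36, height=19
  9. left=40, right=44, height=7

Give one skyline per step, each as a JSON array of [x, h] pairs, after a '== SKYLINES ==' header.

== SKYLINES ==
[[32,3],[33,0]]
[[32,3],[35,0]]
[[10,3],[12,0],[32,3],[35,0]]
[[10,3],[12,0],[32,3],[40,0]]
[[10,3],[12,0],[32,3],[33,11],[35,3],[40,0]]
[[10,3],[12,6],[13,0],[32,3],[33,11],[35,3],[40,0]]
[[10,3],[12,6],[13,0],[32,3],[33,11],[35,3],[36,5],[40,0]]
[[10,3],[12,6],[13,0],[32,3],[33,11],[35,19],[36,5],[40,0]]
[[10,3],[12,6],[13,0],[32,3],[33,11],[35,19],[36,5],[40,7],[44,0]]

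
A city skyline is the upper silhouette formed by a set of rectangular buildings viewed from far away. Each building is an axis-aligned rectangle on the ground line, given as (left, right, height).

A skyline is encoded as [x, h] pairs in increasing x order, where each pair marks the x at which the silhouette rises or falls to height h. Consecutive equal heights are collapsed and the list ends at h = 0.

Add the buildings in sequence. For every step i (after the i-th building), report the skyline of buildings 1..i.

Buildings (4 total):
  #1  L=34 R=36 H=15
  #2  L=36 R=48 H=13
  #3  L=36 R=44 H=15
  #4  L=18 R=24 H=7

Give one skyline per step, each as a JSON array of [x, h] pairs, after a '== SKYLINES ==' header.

== SKYLINES ==
[[34,15],[36,0]]
[[34,15],[36,13],[48,0]]
[[34,15],[44,13],[48,0]]
[[18,7],[24,0],[34,15],[44,13],[48,0]]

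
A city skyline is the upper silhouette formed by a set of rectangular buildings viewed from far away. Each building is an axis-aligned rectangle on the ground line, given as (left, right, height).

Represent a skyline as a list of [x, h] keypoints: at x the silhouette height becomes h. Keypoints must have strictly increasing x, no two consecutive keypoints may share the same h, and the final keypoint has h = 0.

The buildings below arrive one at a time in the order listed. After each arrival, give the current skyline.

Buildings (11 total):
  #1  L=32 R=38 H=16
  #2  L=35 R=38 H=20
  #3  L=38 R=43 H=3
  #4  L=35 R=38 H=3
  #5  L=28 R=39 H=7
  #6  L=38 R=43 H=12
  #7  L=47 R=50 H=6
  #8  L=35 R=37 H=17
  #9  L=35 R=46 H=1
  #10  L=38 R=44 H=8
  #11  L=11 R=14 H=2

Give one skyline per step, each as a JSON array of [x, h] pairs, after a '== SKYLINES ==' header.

== SKYLINES ==
[[32,16],[38,0]]
[[32,16],[35,20],[38,0]]
[[32,16],[35,20],[38,3],[43,0]]
[[32,16],[35,20],[38,3],[43,0]]
[[28,7],[32,16],[35,20],[38,7],[39,3],[43,0]]
[[28,7],[32,16],[35,20],[38,12],[43,0]]
[[28,7],[32,16],[35,20],[38,12],[43,0],[47,6],[50,0]]
[[28,7],[32,16],[35,20],[38,12],[43,0],[47,6],[50,0]]
[[28,7],[32,16],[35,20],[38,12],[43,1],[46,0],[47,6],[50,0]]
[[28,7],[32,16],[35,20],[38,12],[43,8],[44,1],[46,0],[47,6],[50,0]]
[[11,2],[14,0],[28,7],[32,16],[35,20],[38,12],[43,8],[44,1],[46,0],[47,6],[50,0]]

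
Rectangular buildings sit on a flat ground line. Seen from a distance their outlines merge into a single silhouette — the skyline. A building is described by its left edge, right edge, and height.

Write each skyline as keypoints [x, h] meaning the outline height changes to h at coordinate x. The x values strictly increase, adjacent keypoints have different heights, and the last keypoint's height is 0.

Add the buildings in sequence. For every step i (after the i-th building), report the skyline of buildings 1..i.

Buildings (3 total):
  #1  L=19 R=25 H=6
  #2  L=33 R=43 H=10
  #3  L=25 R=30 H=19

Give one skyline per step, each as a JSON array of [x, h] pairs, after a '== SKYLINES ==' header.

== SKYLINES ==
[[19,6],[25,0]]
[[19,6],[25,0],[33,10],[43,0]]
[[19,6],[25,19],[30,0],[33,10],[43,0]]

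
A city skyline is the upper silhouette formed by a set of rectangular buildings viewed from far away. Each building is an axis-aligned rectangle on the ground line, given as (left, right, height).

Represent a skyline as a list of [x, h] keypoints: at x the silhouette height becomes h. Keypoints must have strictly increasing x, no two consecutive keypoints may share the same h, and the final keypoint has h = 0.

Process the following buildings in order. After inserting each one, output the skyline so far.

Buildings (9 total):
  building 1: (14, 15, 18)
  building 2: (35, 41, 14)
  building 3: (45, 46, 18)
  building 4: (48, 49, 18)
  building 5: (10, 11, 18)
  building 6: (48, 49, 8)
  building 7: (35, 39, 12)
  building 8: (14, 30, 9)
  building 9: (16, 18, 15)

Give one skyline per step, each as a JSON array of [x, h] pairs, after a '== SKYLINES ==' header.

== SKYLINES ==
[[14,18],[15,0]]
[[14,18],[15,0],[35,14],[41,0]]
[[14,18],[15,0],[35,14],[41,0],[45,18],[46,0]]
[[14,18],[15,0],[35,14],[41,0],[45,18],[46,0],[48,18],[49,0]]
[[10,18],[11,0],[14,18],[15,0],[35,14],[41,0],[45,18],[46,0],[48,18],[49,0]]
[[10,18],[11,0],[14,18],[15,0],[35,14],[41,0],[45,18],[46,0],[48,18],[49,0]]
[[10,18],[11,0],[14,18],[15,0],[35,14],[41,0],[45,18],[46,0],[48,18],[49,0]]
[[10,18],[11,0],[14,18],[15,9],[30,0],[35,14],[41,0],[45,18],[46,0],[48,18],[49,0]]
[[10,18],[11,0],[14,18],[15,9],[16,15],[18,9],[30,0],[35,14],[41,0],[45,18],[46,0],[48,18],[49,0]]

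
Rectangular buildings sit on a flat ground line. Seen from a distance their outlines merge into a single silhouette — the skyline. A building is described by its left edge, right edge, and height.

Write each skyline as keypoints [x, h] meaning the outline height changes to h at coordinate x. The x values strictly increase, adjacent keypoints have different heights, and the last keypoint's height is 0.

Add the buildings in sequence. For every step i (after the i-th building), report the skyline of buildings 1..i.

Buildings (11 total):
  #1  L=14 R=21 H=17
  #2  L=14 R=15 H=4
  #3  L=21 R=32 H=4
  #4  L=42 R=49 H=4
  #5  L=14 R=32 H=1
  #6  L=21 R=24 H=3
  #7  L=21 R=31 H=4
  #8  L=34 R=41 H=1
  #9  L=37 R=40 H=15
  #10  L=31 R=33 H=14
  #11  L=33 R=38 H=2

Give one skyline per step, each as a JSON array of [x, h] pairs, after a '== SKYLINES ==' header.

== SKYLINES ==
[[14,17],[21,0]]
[[14,17],[21,0]]
[[14,17],[21,4],[32,0]]
[[14,17],[21,4],[32,0],[42,4],[49,0]]
[[14,17],[21,4],[32,0],[42,4],[49,0]]
[[14,17],[21,4],[32,0],[42,4],[49,0]]
[[14,17],[21,4],[32,0],[42,4],[49,0]]
[[14,17],[21,4],[32,0],[34,1],[41,0],[42,4],[49,0]]
[[14,17],[21,4],[32,0],[34,1],[37,15],[40,1],[41,0],[42,4],[49,0]]
[[14,17],[21,4],[31,14],[33,0],[34,1],[37,15],[40,1],[41,0],[42,4],[49,0]]
[[14,17],[21,4],[31,14],[33,2],[37,15],[40,1],[41,0],[42,4],[49,0]]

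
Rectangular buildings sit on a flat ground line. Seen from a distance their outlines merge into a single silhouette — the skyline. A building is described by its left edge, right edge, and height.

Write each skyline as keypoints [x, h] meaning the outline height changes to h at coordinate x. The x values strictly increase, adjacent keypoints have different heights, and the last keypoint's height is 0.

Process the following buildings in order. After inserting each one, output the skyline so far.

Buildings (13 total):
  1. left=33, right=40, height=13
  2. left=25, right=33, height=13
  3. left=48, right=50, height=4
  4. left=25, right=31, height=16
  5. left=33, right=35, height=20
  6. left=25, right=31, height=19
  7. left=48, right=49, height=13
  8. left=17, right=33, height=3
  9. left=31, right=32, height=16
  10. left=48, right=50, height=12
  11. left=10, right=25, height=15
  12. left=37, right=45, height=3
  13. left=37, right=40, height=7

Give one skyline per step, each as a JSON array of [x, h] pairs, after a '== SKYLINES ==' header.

== SKYLINES ==
[[33,13],[40,0]]
[[25,13],[40,0]]
[[25,13],[40,0],[48,4],[50,0]]
[[25,16],[31,13],[40,0],[48,4],[50,0]]
[[25,16],[31,13],[33,20],[35,13],[40,0],[48,4],[50,0]]
[[25,19],[31,13],[33,20],[35,13],[40,0],[48,4],[50,0]]
[[25,19],[31,13],[33,20],[35,13],[40,0],[48,13],[49,4],[50,0]]
[[17,3],[25,19],[31,13],[33,20],[35,13],[40,0],[48,13],[49,4],[50,0]]
[[17,3],[25,19],[31,16],[32,13],[33,20],[35,13],[40,0],[48,13],[49,4],[50,0]]
[[17,3],[25,19],[31,16],[32,13],[33,20],[35,13],[40,0],[48,13],[49,12],[50,0]]
[[10,15],[25,19],[31,16],[32,13],[33,20],[35,13],[40,0],[48,13],[49,12],[50,0]]
[[10,15],[25,19],[31,16],[32,13],[33,20],[35,13],[40,3],[45,0],[48,13],[49,12],[50,0]]
[[10,15],[25,19],[31,16],[32,13],[33,20],[35,13],[40,3],[45,0],[48,13],[49,12],[50,0]]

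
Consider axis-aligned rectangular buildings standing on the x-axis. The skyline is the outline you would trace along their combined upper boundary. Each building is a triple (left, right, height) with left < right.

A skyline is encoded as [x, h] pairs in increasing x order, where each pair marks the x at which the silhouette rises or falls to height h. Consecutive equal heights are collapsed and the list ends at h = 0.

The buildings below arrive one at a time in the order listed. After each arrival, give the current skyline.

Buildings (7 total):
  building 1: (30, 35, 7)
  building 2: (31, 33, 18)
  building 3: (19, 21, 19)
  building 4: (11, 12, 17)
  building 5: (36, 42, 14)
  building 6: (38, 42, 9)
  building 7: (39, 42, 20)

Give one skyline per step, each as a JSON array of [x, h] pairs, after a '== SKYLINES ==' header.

== SKYLINES ==
[[30,7],[35,0]]
[[30,7],[31,18],[33,7],[35,0]]
[[19,19],[21,0],[30,7],[31,18],[33,7],[35,0]]
[[11,17],[12,0],[19,19],[21,0],[30,7],[31,18],[33,7],[35,0]]
[[11,17],[12,0],[19,19],[21,0],[30,7],[31,18],[33,7],[35,0],[36,14],[42,0]]
[[11,17],[12,0],[19,19],[21,0],[30,7],[31,18],[33,7],[35,0],[36,14],[42,0]]
[[11,17],[12,0],[19,19],[21,0],[30,7],[31,18],[33,7],[35,0],[36,14],[39,20],[42,0]]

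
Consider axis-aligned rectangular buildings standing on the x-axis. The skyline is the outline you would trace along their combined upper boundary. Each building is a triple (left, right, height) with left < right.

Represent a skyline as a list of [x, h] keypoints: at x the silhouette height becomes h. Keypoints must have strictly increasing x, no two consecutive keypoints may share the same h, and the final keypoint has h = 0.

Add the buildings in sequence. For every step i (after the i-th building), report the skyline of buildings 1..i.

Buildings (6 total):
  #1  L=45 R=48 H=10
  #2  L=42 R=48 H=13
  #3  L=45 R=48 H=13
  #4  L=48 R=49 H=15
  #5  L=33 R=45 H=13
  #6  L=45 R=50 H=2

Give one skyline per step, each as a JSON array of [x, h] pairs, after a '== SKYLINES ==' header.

== SKYLINES ==
[[45,10],[48,0]]
[[42,13],[48,0]]
[[42,13],[48,0]]
[[42,13],[48,15],[49,0]]
[[33,13],[48,15],[49,0]]
[[33,13],[48,15],[49,2],[50,0]]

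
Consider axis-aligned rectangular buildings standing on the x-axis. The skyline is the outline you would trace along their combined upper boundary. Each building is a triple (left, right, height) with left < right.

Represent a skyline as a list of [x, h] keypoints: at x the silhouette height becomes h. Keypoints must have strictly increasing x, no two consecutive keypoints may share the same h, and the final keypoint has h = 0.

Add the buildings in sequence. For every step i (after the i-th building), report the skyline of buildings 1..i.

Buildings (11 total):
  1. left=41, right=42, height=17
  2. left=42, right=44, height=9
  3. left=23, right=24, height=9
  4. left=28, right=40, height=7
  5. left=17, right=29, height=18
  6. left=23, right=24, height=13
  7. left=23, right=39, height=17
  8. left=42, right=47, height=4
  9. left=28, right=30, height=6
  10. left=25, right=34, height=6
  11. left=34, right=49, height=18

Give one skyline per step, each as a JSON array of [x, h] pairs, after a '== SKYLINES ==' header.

== SKYLINES ==
[[41,17],[42,0]]
[[41,17],[42,9],[44,0]]
[[23,9],[24,0],[41,17],[42,9],[44,0]]
[[23,9],[24,0],[28,7],[40,0],[41,17],[42,9],[44,0]]
[[17,18],[29,7],[40,0],[41,17],[42,9],[44,0]]
[[17,18],[29,7],[40,0],[41,17],[42,9],[44,0]]
[[17,18],[29,17],[39,7],[40,0],[41,17],[42,9],[44,0]]
[[17,18],[29,17],[39,7],[40,0],[41,17],[42,9],[44,4],[47,0]]
[[17,18],[29,17],[39,7],[40,0],[41,17],[42,9],[44,4],[47,0]]
[[17,18],[29,17],[39,7],[40,0],[41,17],[42,9],[44,4],[47,0]]
[[17,18],[29,17],[34,18],[49,0]]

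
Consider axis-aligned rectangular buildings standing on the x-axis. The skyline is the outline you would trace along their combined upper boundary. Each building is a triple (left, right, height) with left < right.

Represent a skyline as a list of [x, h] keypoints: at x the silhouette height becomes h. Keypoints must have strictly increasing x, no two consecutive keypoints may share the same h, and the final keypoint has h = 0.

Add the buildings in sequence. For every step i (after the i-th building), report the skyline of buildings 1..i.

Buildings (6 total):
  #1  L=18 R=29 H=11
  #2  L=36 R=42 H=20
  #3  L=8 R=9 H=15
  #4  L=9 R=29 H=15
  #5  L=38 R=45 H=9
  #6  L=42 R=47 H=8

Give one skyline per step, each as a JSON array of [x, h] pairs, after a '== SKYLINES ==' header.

== SKYLINES ==
[[18,11],[29,0]]
[[18,11],[29,0],[36,20],[42,0]]
[[8,15],[9,0],[18,11],[29,0],[36,20],[42,0]]
[[8,15],[29,0],[36,20],[42,0]]
[[8,15],[29,0],[36,20],[42,9],[45,0]]
[[8,15],[29,0],[36,20],[42,9],[45,8],[47,0]]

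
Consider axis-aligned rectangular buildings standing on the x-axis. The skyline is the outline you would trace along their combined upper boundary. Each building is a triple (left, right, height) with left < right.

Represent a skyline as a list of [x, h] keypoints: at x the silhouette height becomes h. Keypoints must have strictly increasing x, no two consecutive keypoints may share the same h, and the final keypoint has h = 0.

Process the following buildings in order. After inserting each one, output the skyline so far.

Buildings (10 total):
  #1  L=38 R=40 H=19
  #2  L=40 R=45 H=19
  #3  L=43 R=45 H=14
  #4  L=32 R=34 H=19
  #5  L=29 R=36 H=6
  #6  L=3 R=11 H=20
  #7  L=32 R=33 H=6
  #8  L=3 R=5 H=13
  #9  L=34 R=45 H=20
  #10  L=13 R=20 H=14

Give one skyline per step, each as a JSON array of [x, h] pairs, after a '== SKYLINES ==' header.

== SKYLINES ==
[[38,19],[40,0]]
[[38,19],[45,0]]
[[38,19],[45,0]]
[[32,19],[34,0],[38,19],[45,0]]
[[29,6],[32,19],[34,6],[36,0],[38,19],[45,0]]
[[3,20],[11,0],[29,6],[32,19],[34,6],[36,0],[38,19],[45,0]]
[[3,20],[11,0],[29,6],[32,19],[34,6],[36,0],[38,19],[45,0]]
[[3,20],[11,0],[29,6],[32,19],[34,6],[36,0],[38,19],[45,0]]
[[3,20],[11,0],[29,6],[32,19],[34,20],[45,0]]
[[3,20],[11,0],[13,14],[20,0],[29,6],[32,19],[34,20],[45,0]]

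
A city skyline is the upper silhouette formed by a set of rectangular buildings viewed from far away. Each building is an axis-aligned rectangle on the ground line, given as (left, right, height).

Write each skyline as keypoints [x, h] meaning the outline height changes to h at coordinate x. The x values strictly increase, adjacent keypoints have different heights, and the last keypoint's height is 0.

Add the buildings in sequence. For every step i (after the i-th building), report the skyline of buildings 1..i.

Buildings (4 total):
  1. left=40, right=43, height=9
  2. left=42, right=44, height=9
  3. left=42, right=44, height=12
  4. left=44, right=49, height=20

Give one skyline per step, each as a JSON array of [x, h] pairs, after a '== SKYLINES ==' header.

== SKYLINES ==
[[40,9],[43,0]]
[[40,9],[44,0]]
[[40,9],[42,12],[44,0]]
[[40,9],[42,12],[44,20],[49,0]]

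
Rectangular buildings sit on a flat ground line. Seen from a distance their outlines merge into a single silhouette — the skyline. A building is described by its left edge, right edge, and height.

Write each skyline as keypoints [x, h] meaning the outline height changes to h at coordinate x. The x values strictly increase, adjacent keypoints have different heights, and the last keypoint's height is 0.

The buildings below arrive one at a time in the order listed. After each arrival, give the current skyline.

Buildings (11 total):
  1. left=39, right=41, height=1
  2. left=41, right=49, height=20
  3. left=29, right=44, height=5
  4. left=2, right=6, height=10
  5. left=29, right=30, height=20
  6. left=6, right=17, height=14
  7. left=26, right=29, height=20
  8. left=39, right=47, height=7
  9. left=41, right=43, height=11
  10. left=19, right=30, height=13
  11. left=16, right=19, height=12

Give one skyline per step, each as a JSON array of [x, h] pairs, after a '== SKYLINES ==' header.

== SKYLINES ==
[[39,1],[41,0]]
[[39,1],[41,20],[49,0]]
[[29,5],[41,20],[49,0]]
[[2,10],[6,0],[29,5],[41,20],[49,0]]
[[2,10],[6,0],[29,20],[30,5],[41,20],[49,0]]
[[2,10],[6,14],[17,0],[29,20],[30,5],[41,20],[49,0]]
[[2,10],[6,14],[17,0],[26,20],[30,5],[41,20],[49,0]]
[[2,10],[6,14],[17,0],[26,20],[30,5],[39,7],[41,20],[49,0]]
[[2,10],[6,14],[17,0],[26,20],[30,5],[39,7],[41,20],[49,0]]
[[2,10],[6,14],[17,0],[19,13],[26,20],[30,5],[39,7],[41,20],[49,0]]
[[2,10],[6,14],[17,12],[19,13],[26,20],[30,5],[39,7],[41,20],[49,0]]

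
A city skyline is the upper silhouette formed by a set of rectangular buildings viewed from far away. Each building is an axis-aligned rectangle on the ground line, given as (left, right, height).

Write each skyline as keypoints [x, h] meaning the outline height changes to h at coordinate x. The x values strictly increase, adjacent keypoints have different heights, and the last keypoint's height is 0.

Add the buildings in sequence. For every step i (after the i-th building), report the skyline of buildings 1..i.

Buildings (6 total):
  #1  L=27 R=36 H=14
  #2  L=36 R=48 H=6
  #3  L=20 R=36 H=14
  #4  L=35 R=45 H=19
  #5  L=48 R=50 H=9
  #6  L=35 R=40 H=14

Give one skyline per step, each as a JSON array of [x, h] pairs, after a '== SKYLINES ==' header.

== SKYLINES ==
[[27,14],[36,0]]
[[27,14],[36,6],[48,0]]
[[20,14],[36,6],[48,0]]
[[20,14],[35,19],[45,6],[48,0]]
[[20,14],[35,19],[45,6],[48,9],[50,0]]
[[20,14],[35,19],[45,6],[48,9],[50,0]]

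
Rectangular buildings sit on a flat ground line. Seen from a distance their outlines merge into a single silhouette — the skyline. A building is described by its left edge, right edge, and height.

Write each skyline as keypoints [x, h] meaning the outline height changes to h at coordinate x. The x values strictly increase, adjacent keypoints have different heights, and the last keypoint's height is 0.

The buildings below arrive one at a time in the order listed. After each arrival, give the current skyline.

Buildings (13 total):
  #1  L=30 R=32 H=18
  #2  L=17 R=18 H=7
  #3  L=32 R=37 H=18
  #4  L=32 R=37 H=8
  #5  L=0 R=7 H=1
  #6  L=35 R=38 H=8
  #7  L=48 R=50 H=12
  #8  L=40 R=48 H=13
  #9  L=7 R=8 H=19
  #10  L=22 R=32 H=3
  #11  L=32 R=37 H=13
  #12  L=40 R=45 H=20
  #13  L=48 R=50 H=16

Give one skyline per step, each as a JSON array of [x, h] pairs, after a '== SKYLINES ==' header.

== SKYLINES ==
[[30,18],[32,0]]
[[17,7],[18,0],[30,18],[32,0]]
[[17,7],[18,0],[30,18],[37,0]]
[[17,7],[18,0],[30,18],[37,0]]
[[0,1],[7,0],[17,7],[18,0],[30,18],[37,0]]
[[0,1],[7,0],[17,7],[18,0],[30,18],[37,8],[38,0]]
[[0,1],[7,0],[17,7],[18,0],[30,18],[37,8],[38,0],[48,12],[50,0]]
[[0,1],[7,0],[17,7],[18,0],[30,18],[37,8],[38,0],[40,13],[48,12],[50,0]]
[[0,1],[7,19],[8,0],[17,7],[18,0],[30,18],[37,8],[38,0],[40,13],[48,12],[50,0]]
[[0,1],[7,19],[8,0],[17,7],[18,0],[22,3],[30,18],[37,8],[38,0],[40,13],[48,12],[50,0]]
[[0,1],[7,19],[8,0],[17,7],[18,0],[22,3],[30,18],[37,8],[38,0],[40,13],[48,12],[50,0]]
[[0,1],[7,19],[8,0],[17,7],[18,0],[22,3],[30,18],[37,8],[38,0],[40,20],[45,13],[48,12],[50,0]]
[[0,1],[7,19],[8,0],[17,7],[18,0],[22,3],[30,18],[37,8],[38,0],[40,20],[45,13],[48,16],[50,0]]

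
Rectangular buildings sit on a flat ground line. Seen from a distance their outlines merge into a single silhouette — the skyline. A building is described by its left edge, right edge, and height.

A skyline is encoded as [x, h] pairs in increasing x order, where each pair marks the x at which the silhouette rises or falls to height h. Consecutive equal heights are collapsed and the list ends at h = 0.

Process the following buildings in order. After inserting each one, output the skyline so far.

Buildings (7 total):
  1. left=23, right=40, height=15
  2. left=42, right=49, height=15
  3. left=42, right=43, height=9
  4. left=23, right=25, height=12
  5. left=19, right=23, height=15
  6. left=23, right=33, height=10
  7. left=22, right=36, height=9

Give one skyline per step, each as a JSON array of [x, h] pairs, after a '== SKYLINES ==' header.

== SKYLINES ==
[[23,15],[40,0]]
[[23,15],[40,0],[42,15],[49,0]]
[[23,15],[40,0],[42,15],[49,0]]
[[23,15],[40,0],[42,15],[49,0]]
[[19,15],[40,0],[42,15],[49,0]]
[[19,15],[40,0],[42,15],[49,0]]
[[19,15],[40,0],[42,15],[49,0]]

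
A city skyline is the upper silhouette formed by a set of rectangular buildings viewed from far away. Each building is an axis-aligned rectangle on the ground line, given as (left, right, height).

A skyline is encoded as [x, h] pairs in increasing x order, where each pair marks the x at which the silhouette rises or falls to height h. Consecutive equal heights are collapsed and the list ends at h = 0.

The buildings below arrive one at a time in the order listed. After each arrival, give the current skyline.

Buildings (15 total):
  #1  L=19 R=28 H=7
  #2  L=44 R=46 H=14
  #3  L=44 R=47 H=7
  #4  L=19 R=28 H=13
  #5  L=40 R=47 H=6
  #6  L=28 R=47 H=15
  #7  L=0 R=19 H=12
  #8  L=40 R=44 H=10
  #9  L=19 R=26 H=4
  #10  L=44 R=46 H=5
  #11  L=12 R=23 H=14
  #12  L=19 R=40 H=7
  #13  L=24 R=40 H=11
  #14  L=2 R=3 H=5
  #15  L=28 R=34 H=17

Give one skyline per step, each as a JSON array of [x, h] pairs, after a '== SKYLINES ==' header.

== SKYLINES ==
[[19,7],[28,0]]
[[19,7],[28,0],[44,14],[46,0]]
[[19,7],[28,0],[44,14],[46,7],[47,0]]
[[19,13],[28,0],[44,14],[46,7],[47,0]]
[[19,13],[28,0],[40,6],[44,14],[46,7],[47,0]]
[[19,13],[28,15],[47,0]]
[[0,12],[19,13],[28,15],[47,0]]
[[0,12],[19,13],[28,15],[47,0]]
[[0,12],[19,13],[28,15],[47,0]]
[[0,12],[19,13],[28,15],[47,0]]
[[0,12],[12,14],[23,13],[28,15],[47,0]]
[[0,12],[12,14],[23,13],[28,15],[47,0]]
[[0,12],[12,14],[23,13],[28,15],[47,0]]
[[0,12],[12,14],[23,13],[28,15],[47,0]]
[[0,12],[12,14],[23,13],[28,17],[34,15],[47,0]]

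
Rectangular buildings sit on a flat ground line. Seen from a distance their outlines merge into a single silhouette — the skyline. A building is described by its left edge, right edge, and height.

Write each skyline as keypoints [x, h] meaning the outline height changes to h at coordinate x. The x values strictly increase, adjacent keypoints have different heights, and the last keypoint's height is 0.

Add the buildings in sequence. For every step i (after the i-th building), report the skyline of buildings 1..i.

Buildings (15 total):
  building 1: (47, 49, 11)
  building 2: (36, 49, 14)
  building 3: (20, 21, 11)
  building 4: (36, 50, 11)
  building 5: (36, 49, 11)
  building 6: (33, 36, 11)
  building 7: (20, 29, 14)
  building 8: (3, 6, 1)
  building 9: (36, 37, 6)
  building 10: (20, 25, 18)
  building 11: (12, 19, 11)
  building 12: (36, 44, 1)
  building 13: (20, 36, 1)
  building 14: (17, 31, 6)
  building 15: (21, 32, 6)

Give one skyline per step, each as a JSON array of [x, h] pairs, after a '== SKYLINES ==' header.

== SKYLINES ==
[[47,11],[49,0]]
[[36,14],[49,0]]
[[20,11],[21,0],[36,14],[49,0]]
[[20,11],[21,0],[36,14],[49,11],[50,0]]
[[20,11],[21,0],[36,14],[49,11],[50,0]]
[[20,11],[21,0],[33,11],[36,14],[49,11],[50,0]]
[[20,14],[29,0],[33,11],[36,14],[49,11],[50,0]]
[[3,1],[6,0],[20,14],[29,0],[33,11],[36,14],[49,11],[50,0]]
[[3,1],[6,0],[20,14],[29,0],[33,11],[36,14],[49,11],[50,0]]
[[3,1],[6,0],[20,18],[25,14],[29,0],[33,11],[36,14],[49,11],[50,0]]
[[3,1],[6,0],[12,11],[19,0],[20,18],[25,14],[29,0],[33,11],[36,14],[49,11],[50,0]]
[[3,1],[6,0],[12,11],[19,0],[20,18],[25,14],[29,0],[33,11],[36,14],[49,11],[50,0]]
[[3,1],[6,0],[12,11],[19,0],[20,18],[25,14],[29,1],[33,11],[36,14],[49,11],[50,0]]
[[3,1],[6,0],[12,11],[19,6],[20,18],[25,14],[29,6],[31,1],[33,11],[36,14],[49,11],[50,0]]
[[3,1],[6,0],[12,11],[19,6],[20,18],[25,14],[29,6],[32,1],[33,11],[36,14],[49,11],[50,0]]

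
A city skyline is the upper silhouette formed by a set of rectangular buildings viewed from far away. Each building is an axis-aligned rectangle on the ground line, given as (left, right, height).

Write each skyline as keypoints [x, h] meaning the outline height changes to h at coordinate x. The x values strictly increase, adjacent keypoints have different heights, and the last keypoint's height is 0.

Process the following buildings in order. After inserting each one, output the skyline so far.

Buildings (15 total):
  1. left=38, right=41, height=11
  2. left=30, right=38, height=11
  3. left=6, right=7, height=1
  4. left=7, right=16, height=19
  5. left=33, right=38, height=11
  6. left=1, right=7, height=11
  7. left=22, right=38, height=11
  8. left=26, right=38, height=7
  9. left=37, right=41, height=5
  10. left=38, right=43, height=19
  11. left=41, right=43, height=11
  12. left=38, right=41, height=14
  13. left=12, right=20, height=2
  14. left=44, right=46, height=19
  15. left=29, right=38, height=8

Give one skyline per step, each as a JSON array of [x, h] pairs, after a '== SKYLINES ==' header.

== SKYLINES ==
[[38,11],[41,0]]
[[30,11],[41,0]]
[[6,1],[7,0],[30,11],[41,0]]
[[6,1],[7,19],[16,0],[30,11],[41,0]]
[[6,1],[7,19],[16,0],[30,11],[41,0]]
[[1,11],[7,19],[16,0],[30,11],[41,0]]
[[1,11],[7,19],[16,0],[22,11],[41,0]]
[[1,11],[7,19],[16,0],[22,11],[41,0]]
[[1,11],[7,19],[16,0],[22,11],[41,0]]
[[1,11],[7,19],[16,0],[22,11],[38,19],[43,0]]
[[1,11],[7,19],[16,0],[22,11],[38,19],[43,0]]
[[1,11],[7,19],[16,0],[22,11],[38,19],[43,0]]
[[1,11],[7,19],[16,2],[20,0],[22,11],[38,19],[43,0]]
[[1,11],[7,19],[16,2],[20,0],[22,11],[38,19],[43,0],[44,19],[46,0]]
[[1,11],[7,19],[16,2],[20,0],[22,11],[38,19],[43,0],[44,19],[46,0]]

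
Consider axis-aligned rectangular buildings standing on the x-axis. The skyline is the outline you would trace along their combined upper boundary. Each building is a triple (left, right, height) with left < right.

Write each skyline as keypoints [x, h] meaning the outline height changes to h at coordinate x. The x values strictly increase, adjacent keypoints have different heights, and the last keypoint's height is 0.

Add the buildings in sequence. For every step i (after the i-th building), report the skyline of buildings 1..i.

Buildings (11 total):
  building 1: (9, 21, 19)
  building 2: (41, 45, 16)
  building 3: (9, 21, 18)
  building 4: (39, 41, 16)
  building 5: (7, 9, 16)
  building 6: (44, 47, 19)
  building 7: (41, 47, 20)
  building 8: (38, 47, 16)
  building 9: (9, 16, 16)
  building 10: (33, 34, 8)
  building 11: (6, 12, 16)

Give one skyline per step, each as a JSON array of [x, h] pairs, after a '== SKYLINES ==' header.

== SKYLINES ==
[[9,19],[21,0]]
[[9,19],[21,0],[41,16],[45,0]]
[[9,19],[21,0],[41,16],[45,0]]
[[9,19],[21,0],[39,16],[45,0]]
[[7,16],[9,19],[21,0],[39,16],[45,0]]
[[7,16],[9,19],[21,0],[39,16],[44,19],[47,0]]
[[7,16],[9,19],[21,0],[39,16],[41,20],[47,0]]
[[7,16],[9,19],[21,0],[38,16],[41,20],[47,0]]
[[7,16],[9,19],[21,0],[38,16],[41,20],[47,0]]
[[7,16],[9,19],[21,0],[33,8],[34,0],[38,16],[41,20],[47,0]]
[[6,16],[9,19],[21,0],[33,8],[34,0],[38,16],[41,20],[47,0]]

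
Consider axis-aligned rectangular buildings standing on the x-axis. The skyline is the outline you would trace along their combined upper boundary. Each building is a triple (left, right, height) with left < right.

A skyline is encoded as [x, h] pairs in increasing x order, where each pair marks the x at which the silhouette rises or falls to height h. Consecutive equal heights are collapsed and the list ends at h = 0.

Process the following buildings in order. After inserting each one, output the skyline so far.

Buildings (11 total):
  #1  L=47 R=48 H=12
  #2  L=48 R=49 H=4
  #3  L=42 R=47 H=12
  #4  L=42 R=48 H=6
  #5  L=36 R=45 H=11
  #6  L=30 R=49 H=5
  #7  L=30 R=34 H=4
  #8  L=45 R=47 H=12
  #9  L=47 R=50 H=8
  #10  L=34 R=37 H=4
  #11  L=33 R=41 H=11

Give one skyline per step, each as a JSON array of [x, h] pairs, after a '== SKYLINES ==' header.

== SKYLINES ==
[[47,12],[48,0]]
[[47,12],[48,4],[49,0]]
[[42,12],[48,4],[49,0]]
[[42,12],[48,4],[49,0]]
[[36,11],[42,12],[48,4],[49,0]]
[[30,5],[36,11],[42,12],[48,5],[49,0]]
[[30,5],[36,11],[42,12],[48,5],[49,0]]
[[30,5],[36,11],[42,12],[48,5],[49,0]]
[[30,5],[36,11],[42,12],[48,8],[50,0]]
[[30,5],[36,11],[42,12],[48,8],[50,0]]
[[30,5],[33,11],[42,12],[48,8],[50,0]]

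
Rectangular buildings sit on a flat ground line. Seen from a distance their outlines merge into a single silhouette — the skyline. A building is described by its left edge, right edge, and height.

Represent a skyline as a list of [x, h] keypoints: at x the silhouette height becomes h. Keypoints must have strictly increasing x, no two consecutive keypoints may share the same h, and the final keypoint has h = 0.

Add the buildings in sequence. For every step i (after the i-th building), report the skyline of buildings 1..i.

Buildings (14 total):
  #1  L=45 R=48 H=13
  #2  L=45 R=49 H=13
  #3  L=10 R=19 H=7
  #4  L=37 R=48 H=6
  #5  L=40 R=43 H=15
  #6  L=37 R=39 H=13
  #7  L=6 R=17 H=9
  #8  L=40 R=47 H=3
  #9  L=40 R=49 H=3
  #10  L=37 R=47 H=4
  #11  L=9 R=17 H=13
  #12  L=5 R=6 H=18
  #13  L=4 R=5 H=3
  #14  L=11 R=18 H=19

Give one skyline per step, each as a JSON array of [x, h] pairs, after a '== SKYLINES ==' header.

== SKYLINES ==
[[45,13],[48,0]]
[[45,13],[49,0]]
[[10,7],[19,0],[45,13],[49,0]]
[[10,7],[19,0],[37,6],[45,13],[49,0]]
[[10,7],[19,0],[37,6],[40,15],[43,6],[45,13],[49,0]]
[[10,7],[19,0],[37,13],[39,6],[40,15],[43,6],[45,13],[49,0]]
[[6,9],[17,7],[19,0],[37,13],[39,6],[40,15],[43,6],[45,13],[49,0]]
[[6,9],[17,7],[19,0],[37,13],[39,6],[40,15],[43,6],[45,13],[49,0]]
[[6,9],[17,7],[19,0],[37,13],[39,6],[40,15],[43,6],[45,13],[49,0]]
[[6,9],[17,7],[19,0],[37,13],[39,6],[40,15],[43,6],[45,13],[49,0]]
[[6,9],[9,13],[17,7],[19,0],[37,13],[39,6],[40,15],[43,6],[45,13],[49,0]]
[[5,18],[6,9],[9,13],[17,7],[19,0],[37,13],[39,6],[40,15],[43,6],[45,13],[49,0]]
[[4,3],[5,18],[6,9],[9,13],[17,7],[19,0],[37,13],[39,6],[40,15],[43,6],[45,13],[49,0]]
[[4,3],[5,18],[6,9],[9,13],[11,19],[18,7],[19,0],[37,13],[39,6],[40,15],[43,6],[45,13],[49,0]]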